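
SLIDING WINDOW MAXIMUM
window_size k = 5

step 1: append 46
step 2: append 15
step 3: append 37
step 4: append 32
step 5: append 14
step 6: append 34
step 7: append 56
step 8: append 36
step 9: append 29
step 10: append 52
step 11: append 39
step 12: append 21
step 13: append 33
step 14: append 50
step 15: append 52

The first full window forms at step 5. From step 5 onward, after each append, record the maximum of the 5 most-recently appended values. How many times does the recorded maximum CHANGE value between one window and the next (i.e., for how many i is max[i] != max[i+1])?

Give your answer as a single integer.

step 1: append 46 -> window=[46] (not full yet)
step 2: append 15 -> window=[46, 15] (not full yet)
step 3: append 37 -> window=[46, 15, 37] (not full yet)
step 4: append 32 -> window=[46, 15, 37, 32] (not full yet)
step 5: append 14 -> window=[46, 15, 37, 32, 14] -> max=46
step 6: append 34 -> window=[15, 37, 32, 14, 34] -> max=37
step 7: append 56 -> window=[37, 32, 14, 34, 56] -> max=56
step 8: append 36 -> window=[32, 14, 34, 56, 36] -> max=56
step 9: append 29 -> window=[14, 34, 56, 36, 29] -> max=56
step 10: append 52 -> window=[34, 56, 36, 29, 52] -> max=56
step 11: append 39 -> window=[56, 36, 29, 52, 39] -> max=56
step 12: append 21 -> window=[36, 29, 52, 39, 21] -> max=52
step 13: append 33 -> window=[29, 52, 39, 21, 33] -> max=52
step 14: append 50 -> window=[52, 39, 21, 33, 50] -> max=52
step 15: append 52 -> window=[39, 21, 33, 50, 52] -> max=52
Recorded maximums: 46 37 56 56 56 56 56 52 52 52 52
Changes between consecutive maximums: 3

Answer: 3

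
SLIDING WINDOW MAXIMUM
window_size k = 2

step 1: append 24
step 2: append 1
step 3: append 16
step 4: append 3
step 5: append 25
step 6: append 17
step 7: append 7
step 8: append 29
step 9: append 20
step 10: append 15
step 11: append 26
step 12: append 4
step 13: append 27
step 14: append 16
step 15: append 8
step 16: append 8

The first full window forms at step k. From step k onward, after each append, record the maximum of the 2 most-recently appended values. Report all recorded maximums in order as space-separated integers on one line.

step 1: append 24 -> window=[24] (not full yet)
step 2: append 1 -> window=[24, 1] -> max=24
step 3: append 16 -> window=[1, 16] -> max=16
step 4: append 3 -> window=[16, 3] -> max=16
step 5: append 25 -> window=[3, 25] -> max=25
step 6: append 17 -> window=[25, 17] -> max=25
step 7: append 7 -> window=[17, 7] -> max=17
step 8: append 29 -> window=[7, 29] -> max=29
step 9: append 20 -> window=[29, 20] -> max=29
step 10: append 15 -> window=[20, 15] -> max=20
step 11: append 26 -> window=[15, 26] -> max=26
step 12: append 4 -> window=[26, 4] -> max=26
step 13: append 27 -> window=[4, 27] -> max=27
step 14: append 16 -> window=[27, 16] -> max=27
step 15: append 8 -> window=[16, 8] -> max=16
step 16: append 8 -> window=[8, 8] -> max=8

Answer: 24 16 16 25 25 17 29 29 20 26 26 27 27 16 8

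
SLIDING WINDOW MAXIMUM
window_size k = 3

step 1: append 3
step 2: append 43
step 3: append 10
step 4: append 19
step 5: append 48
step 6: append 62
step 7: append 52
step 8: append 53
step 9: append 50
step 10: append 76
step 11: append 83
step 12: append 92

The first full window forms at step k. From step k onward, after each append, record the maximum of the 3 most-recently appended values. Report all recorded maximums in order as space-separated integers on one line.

step 1: append 3 -> window=[3] (not full yet)
step 2: append 43 -> window=[3, 43] (not full yet)
step 3: append 10 -> window=[3, 43, 10] -> max=43
step 4: append 19 -> window=[43, 10, 19] -> max=43
step 5: append 48 -> window=[10, 19, 48] -> max=48
step 6: append 62 -> window=[19, 48, 62] -> max=62
step 7: append 52 -> window=[48, 62, 52] -> max=62
step 8: append 53 -> window=[62, 52, 53] -> max=62
step 9: append 50 -> window=[52, 53, 50] -> max=53
step 10: append 76 -> window=[53, 50, 76] -> max=76
step 11: append 83 -> window=[50, 76, 83] -> max=83
step 12: append 92 -> window=[76, 83, 92] -> max=92

Answer: 43 43 48 62 62 62 53 76 83 92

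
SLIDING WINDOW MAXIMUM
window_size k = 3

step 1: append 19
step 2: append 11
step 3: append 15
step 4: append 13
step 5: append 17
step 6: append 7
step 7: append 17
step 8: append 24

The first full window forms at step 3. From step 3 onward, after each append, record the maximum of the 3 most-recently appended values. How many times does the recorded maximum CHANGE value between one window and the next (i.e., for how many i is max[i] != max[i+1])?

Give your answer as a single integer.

step 1: append 19 -> window=[19] (not full yet)
step 2: append 11 -> window=[19, 11] (not full yet)
step 3: append 15 -> window=[19, 11, 15] -> max=19
step 4: append 13 -> window=[11, 15, 13] -> max=15
step 5: append 17 -> window=[15, 13, 17] -> max=17
step 6: append 7 -> window=[13, 17, 7] -> max=17
step 7: append 17 -> window=[17, 7, 17] -> max=17
step 8: append 24 -> window=[7, 17, 24] -> max=24
Recorded maximums: 19 15 17 17 17 24
Changes between consecutive maximums: 3

Answer: 3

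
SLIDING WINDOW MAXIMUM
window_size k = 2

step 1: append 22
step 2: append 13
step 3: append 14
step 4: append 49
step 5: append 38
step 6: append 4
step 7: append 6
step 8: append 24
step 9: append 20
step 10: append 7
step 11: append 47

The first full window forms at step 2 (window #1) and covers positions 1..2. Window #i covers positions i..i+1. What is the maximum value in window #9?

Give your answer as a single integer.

step 1: append 22 -> window=[22] (not full yet)
step 2: append 13 -> window=[22, 13] -> max=22
step 3: append 14 -> window=[13, 14] -> max=14
step 4: append 49 -> window=[14, 49] -> max=49
step 5: append 38 -> window=[49, 38] -> max=49
step 6: append 4 -> window=[38, 4] -> max=38
step 7: append 6 -> window=[4, 6] -> max=6
step 8: append 24 -> window=[6, 24] -> max=24
step 9: append 20 -> window=[24, 20] -> max=24
step 10: append 7 -> window=[20, 7] -> max=20
Window #9 max = 20

Answer: 20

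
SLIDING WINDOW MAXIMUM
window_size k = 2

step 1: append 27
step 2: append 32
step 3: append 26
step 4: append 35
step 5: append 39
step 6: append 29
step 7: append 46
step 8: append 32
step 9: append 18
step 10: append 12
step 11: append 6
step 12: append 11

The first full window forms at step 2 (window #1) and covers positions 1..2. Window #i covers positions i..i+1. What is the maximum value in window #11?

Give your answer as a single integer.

step 1: append 27 -> window=[27] (not full yet)
step 2: append 32 -> window=[27, 32] -> max=32
step 3: append 26 -> window=[32, 26] -> max=32
step 4: append 35 -> window=[26, 35] -> max=35
step 5: append 39 -> window=[35, 39] -> max=39
step 6: append 29 -> window=[39, 29] -> max=39
step 7: append 46 -> window=[29, 46] -> max=46
step 8: append 32 -> window=[46, 32] -> max=46
step 9: append 18 -> window=[32, 18] -> max=32
step 10: append 12 -> window=[18, 12] -> max=18
step 11: append 6 -> window=[12, 6] -> max=12
step 12: append 11 -> window=[6, 11] -> max=11
Window #11 max = 11

Answer: 11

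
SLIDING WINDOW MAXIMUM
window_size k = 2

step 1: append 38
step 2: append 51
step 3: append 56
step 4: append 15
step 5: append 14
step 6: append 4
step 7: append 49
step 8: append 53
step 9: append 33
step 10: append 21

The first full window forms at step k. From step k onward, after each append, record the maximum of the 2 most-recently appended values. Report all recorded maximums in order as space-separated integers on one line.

step 1: append 38 -> window=[38] (not full yet)
step 2: append 51 -> window=[38, 51] -> max=51
step 3: append 56 -> window=[51, 56] -> max=56
step 4: append 15 -> window=[56, 15] -> max=56
step 5: append 14 -> window=[15, 14] -> max=15
step 6: append 4 -> window=[14, 4] -> max=14
step 7: append 49 -> window=[4, 49] -> max=49
step 8: append 53 -> window=[49, 53] -> max=53
step 9: append 33 -> window=[53, 33] -> max=53
step 10: append 21 -> window=[33, 21] -> max=33

Answer: 51 56 56 15 14 49 53 53 33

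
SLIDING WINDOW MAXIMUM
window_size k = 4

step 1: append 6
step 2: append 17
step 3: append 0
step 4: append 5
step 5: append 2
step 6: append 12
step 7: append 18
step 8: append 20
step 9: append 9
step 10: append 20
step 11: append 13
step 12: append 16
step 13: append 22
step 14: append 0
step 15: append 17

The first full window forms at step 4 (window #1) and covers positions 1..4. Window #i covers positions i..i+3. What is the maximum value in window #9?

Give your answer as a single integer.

Answer: 20

Derivation:
step 1: append 6 -> window=[6] (not full yet)
step 2: append 17 -> window=[6, 17] (not full yet)
step 3: append 0 -> window=[6, 17, 0] (not full yet)
step 4: append 5 -> window=[6, 17, 0, 5] -> max=17
step 5: append 2 -> window=[17, 0, 5, 2] -> max=17
step 6: append 12 -> window=[0, 5, 2, 12] -> max=12
step 7: append 18 -> window=[5, 2, 12, 18] -> max=18
step 8: append 20 -> window=[2, 12, 18, 20] -> max=20
step 9: append 9 -> window=[12, 18, 20, 9] -> max=20
step 10: append 20 -> window=[18, 20, 9, 20] -> max=20
step 11: append 13 -> window=[20, 9, 20, 13] -> max=20
step 12: append 16 -> window=[9, 20, 13, 16] -> max=20
Window #9 max = 20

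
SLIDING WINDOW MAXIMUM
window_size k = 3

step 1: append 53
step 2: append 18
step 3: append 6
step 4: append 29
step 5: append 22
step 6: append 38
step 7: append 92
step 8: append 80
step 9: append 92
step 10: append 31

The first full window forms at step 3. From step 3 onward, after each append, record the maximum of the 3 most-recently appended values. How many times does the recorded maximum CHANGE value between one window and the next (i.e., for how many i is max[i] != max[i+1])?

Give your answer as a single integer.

Answer: 3

Derivation:
step 1: append 53 -> window=[53] (not full yet)
step 2: append 18 -> window=[53, 18] (not full yet)
step 3: append 6 -> window=[53, 18, 6] -> max=53
step 4: append 29 -> window=[18, 6, 29] -> max=29
step 5: append 22 -> window=[6, 29, 22] -> max=29
step 6: append 38 -> window=[29, 22, 38] -> max=38
step 7: append 92 -> window=[22, 38, 92] -> max=92
step 8: append 80 -> window=[38, 92, 80] -> max=92
step 9: append 92 -> window=[92, 80, 92] -> max=92
step 10: append 31 -> window=[80, 92, 31] -> max=92
Recorded maximums: 53 29 29 38 92 92 92 92
Changes between consecutive maximums: 3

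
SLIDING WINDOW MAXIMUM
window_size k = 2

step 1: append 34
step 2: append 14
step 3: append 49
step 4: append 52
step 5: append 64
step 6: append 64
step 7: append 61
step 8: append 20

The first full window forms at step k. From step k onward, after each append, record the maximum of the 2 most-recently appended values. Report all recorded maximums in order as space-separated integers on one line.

Answer: 34 49 52 64 64 64 61

Derivation:
step 1: append 34 -> window=[34] (not full yet)
step 2: append 14 -> window=[34, 14] -> max=34
step 3: append 49 -> window=[14, 49] -> max=49
step 4: append 52 -> window=[49, 52] -> max=52
step 5: append 64 -> window=[52, 64] -> max=64
step 6: append 64 -> window=[64, 64] -> max=64
step 7: append 61 -> window=[64, 61] -> max=64
step 8: append 20 -> window=[61, 20] -> max=61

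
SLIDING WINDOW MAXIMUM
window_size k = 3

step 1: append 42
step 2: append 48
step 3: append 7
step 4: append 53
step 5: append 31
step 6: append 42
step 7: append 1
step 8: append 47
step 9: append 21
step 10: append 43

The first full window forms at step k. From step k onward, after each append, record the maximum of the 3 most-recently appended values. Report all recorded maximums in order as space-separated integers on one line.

Answer: 48 53 53 53 42 47 47 47

Derivation:
step 1: append 42 -> window=[42] (not full yet)
step 2: append 48 -> window=[42, 48] (not full yet)
step 3: append 7 -> window=[42, 48, 7] -> max=48
step 4: append 53 -> window=[48, 7, 53] -> max=53
step 5: append 31 -> window=[7, 53, 31] -> max=53
step 6: append 42 -> window=[53, 31, 42] -> max=53
step 7: append 1 -> window=[31, 42, 1] -> max=42
step 8: append 47 -> window=[42, 1, 47] -> max=47
step 9: append 21 -> window=[1, 47, 21] -> max=47
step 10: append 43 -> window=[47, 21, 43] -> max=47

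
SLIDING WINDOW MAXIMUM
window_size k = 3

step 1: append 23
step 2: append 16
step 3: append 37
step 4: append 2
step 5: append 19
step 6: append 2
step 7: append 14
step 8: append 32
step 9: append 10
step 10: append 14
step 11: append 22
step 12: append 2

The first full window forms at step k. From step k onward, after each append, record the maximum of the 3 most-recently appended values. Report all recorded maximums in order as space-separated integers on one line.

step 1: append 23 -> window=[23] (not full yet)
step 2: append 16 -> window=[23, 16] (not full yet)
step 3: append 37 -> window=[23, 16, 37] -> max=37
step 4: append 2 -> window=[16, 37, 2] -> max=37
step 5: append 19 -> window=[37, 2, 19] -> max=37
step 6: append 2 -> window=[2, 19, 2] -> max=19
step 7: append 14 -> window=[19, 2, 14] -> max=19
step 8: append 32 -> window=[2, 14, 32] -> max=32
step 9: append 10 -> window=[14, 32, 10] -> max=32
step 10: append 14 -> window=[32, 10, 14] -> max=32
step 11: append 22 -> window=[10, 14, 22] -> max=22
step 12: append 2 -> window=[14, 22, 2] -> max=22

Answer: 37 37 37 19 19 32 32 32 22 22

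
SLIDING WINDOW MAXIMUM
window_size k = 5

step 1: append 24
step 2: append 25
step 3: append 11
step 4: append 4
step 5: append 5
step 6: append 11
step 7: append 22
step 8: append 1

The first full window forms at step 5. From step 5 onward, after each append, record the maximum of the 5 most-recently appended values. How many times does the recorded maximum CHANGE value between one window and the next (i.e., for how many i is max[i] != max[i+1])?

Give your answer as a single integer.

step 1: append 24 -> window=[24] (not full yet)
step 2: append 25 -> window=[24, 25] (not full yet)
step 3: append 11 -> window=[24, 25, 11] (not full yet)
step 4: append 4 -> window=[24, 25, 11, 4] (not full yet)
step 5: append 5 -> window=[24, 25, 11, 4, 5] -> max=25
step 6: append 11 -> window=[25, 11, 4, 5, 11] -> max=25
step 7: append 22 -> window=[11, 4, 5, 11, 22] -> max=22
step 8: append 1 -> window=[4, 5, 11, 22, 1] -> max=22
Recorded maximums: 25 25 22 22
Changes between consecutive maximums: 1

Answer: 1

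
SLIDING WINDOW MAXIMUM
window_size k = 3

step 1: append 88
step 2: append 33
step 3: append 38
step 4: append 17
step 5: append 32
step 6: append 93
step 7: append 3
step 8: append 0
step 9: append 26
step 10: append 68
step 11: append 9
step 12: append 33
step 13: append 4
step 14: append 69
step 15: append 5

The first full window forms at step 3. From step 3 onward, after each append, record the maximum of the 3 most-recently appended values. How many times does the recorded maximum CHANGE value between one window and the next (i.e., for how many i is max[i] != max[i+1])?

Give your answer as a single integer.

step 1: append 88 -> window=[88] (not full yet)
step 2: append 33 -> window=[88, 33] (not full yet)
step 3: append 38 -> window=[88, 33, 38] -> max=88
step 4: append 17 -> window=[33, 38, 17] -> max=38
step 5: append 32 -> window=[38, 17, 32] -> max=38
step 6: append 93 -> window=[17, 32, 93] -> max=93
step 7: append 3 -> window=[32, 93, 3] -> max=93
step 8: append 0 -> window=[93, 3, 0] -> max=93
step 9: append 26 -> window=[3, 0, 26] -> max=26
step 10: append 68 -> window=[0, 26, 68] -> max=68
step 11: append 9 -> window=[26, 68, 9] -> max=68
step 12: append 33 -> window=[68, 9, 33] -> max=68
step 13: append 4 -> window=[9, 33, 4] -> max=33
step 14: append 69 -> window=[33, 4, 69] -> max=69
step 15: append 5 -> window=[4, 69, 5] -> max=69
Recorded maximums: 88 38 38 93 93 93 26 68 68 68 33 69 69
Changes between consecutive maximums: 6

Answer: 6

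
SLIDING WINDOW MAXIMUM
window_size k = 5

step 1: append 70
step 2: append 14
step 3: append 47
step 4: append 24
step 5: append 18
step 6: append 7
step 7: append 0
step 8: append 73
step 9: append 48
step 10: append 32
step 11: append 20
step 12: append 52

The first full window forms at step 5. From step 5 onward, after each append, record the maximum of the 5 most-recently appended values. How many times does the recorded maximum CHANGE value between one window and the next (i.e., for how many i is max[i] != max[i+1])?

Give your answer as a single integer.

step 1: append 70 -> window=[70] (not full yet)
step 2: append 14 -> window=[70, 14] (not full yet)
step 3: append 47 -> window=[70, 14, 47] (not full yet)
step 4: append 24 -> window=[70, 14, 47, 24] (not full yet)
step 5: append 18 -> window=[70, 14, 47, 24, 18] -> max=70
step 6: append 7 -> window=[14, 47, 24, 18, 7] -> max=47
step 7: append 0 -> window=[47, 24, 18, 7, 0] -> max=47
step 8: append 73 -> window=[24, 18, 7, 0, 73] -> max=73
step 9: append 48 -> window=[18, 7, 0, 73, 48] -> max=73
step 10: append 32 -> window=[7, 0, 73, 48, 32] -> max=73
step 11: append 20 -> window=[0, 73, 48, 32, 20] -> max=73
step 12: append 52 -> window=[73, 48, 32, 20, 52] -> max=73
Recorded maximums: 70 47 47 73 73 73 73 73
Changes between consecutive maximums: 2

Answer: 2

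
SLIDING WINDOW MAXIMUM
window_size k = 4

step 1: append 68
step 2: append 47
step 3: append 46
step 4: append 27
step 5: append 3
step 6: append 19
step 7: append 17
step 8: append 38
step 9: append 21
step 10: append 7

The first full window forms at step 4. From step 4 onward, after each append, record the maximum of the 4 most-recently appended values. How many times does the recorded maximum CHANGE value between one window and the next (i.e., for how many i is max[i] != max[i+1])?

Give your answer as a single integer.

Answer: 4

Derivation:
step 1: append 68 -> window=[68] (not full yet)
step 2: append 47 -> window=[68, 47] (not full yet)
step 3: append 46 -> window=[68, 47, 46] (not full yet)
step 4: append 27 -> window=[68, 47, 46, 27] -> max=68
step 5: append 3 -> window=[47, 46, 27, 3] -> max=47
step 6: append 19 -> window=[46, 27, 3, 19] -> max=46
step 7: append 17 -> window=[27, 3, 19, 17] -> max=27
step 8: append 38 -> window=[3, 19, 17, 38] -> max=38
step 9: append 21 -> window=[19, 17, 38, 21] -> max=38
step 10: append 7 -> window=[17, 38, 21, 7] -> max=38
Recorded maximums: 68 47 46 27 38 38 38
Changes between consecutive maximums: 4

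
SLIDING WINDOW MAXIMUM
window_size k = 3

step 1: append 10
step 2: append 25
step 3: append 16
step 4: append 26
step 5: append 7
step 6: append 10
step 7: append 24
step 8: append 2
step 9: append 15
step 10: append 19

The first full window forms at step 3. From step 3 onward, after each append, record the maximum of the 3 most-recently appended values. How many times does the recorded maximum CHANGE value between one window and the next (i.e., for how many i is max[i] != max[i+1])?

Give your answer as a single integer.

Answer: 3

Derivation:
step 1: append 10 -> window=[10] (not full yet)
step 2: append 25 -> window=[10, 25] (not full yet)
step 3: append 16 -> window=[10, 25, 16] -> max=25
step 4: append 26 -> window=[25, 16, 26] -> max=26
step 5: append 7 -> window=[16, 26, 7] -> max=26
step 6: append 10 -> window=[26, 7, 10] -> max=26
step 7: append 24 -> window=[7, 10, 24] -> max=24
step 8: append 2 -> window=[10, 24, 2] -> max=24
step 9: append 15 -> window=[24, 2, 15] -> max=24
step 10: append 19 -> window=[2, 15, 19] -> max=19
Recorded maximums: 25 26 26 26 24 24 24 19
Changes between consecutive maximums: 3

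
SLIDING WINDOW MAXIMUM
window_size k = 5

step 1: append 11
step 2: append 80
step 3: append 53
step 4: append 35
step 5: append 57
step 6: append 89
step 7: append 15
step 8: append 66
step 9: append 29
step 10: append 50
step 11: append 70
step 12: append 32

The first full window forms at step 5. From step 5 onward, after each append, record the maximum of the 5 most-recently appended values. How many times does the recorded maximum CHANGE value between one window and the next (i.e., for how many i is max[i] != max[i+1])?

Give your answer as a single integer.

step 1: append 11 -> window=[11] (not full yet)
step 2: append 80 -> window=[11, 80] (not full yet)
step 3: append 53 -> window=[11, 80, 53] (not full yet)
step 4: append 35 -> window=[11, 80, 53, 35] (not full yet)
step 5: append 57 -> window=[11, 80, 53, 35, 57] -> max=80
step 6: append 89 -> window=[80, 53, 35, 57, 89] -> max=89
step 7: append 15 -> window=[53, 35, 57, 89, 15] -> max=89
step 8: append 66 -> window=[35, 57, 89, 15, 66] -> max=89
step 9: append 29 -> window=[57, 89, 15, 66, 29] -> max=89
step 10: append 50 -> window=[89, 15, 66, 29, 50] -> max=89
step 11: append 70 -> window=[15, 66, 29, 50, 70] -> max=70
step 12: append 32 -> window=[66, 29, 50, 70, 32] -> max=70
Recorded maximums: 80 89 89 89 89 89 70 70
Changes between consecutive maximums: 2

Answer: 2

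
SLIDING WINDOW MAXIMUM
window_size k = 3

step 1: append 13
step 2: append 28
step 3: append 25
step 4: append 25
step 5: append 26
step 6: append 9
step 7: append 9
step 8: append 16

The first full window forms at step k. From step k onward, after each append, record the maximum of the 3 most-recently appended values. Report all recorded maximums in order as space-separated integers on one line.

Answer: 28 28 26 26 26 16

Derivation:
step 1: append 13 -> window=[13] (not full yet)
step 2: append 28 -> window=[13, 28] (not full yet)
step 3: append 25 -> window=[13, 28, 25] -> max=28
step 4: append 25 -> window=[28, 25, 25] -> max=28
step 5: append 26 -> window=[25, 25, 26] -> max=26
step 6: append 9 -> window=[25, 26, 9] -> max=26
step 7: append 9 -> window=[26, 9, 9] -> max=26
step 8: append 16 -> window=[9, 9, 16] -> max=16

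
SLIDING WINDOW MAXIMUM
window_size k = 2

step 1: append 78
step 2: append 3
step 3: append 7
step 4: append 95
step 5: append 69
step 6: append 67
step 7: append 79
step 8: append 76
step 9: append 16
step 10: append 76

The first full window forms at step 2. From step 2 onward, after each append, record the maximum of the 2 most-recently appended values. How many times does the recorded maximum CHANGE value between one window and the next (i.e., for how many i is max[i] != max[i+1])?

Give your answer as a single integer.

step 1: append 78 -> window=[78] (not full yet)
step 2: append 3 -> window=[78, 3] -> max=78
step 3: append 7 -> window=[3, 7] -> max=7
step 4: append 95 -> window=[7, 95] -> max=95
step 5: append 69 -> window=[95, 69] -> max=95
step 6: append 67 -> window=[69, 67] -> max=69
step 7: append 79 -> window=[67, 79] -> max=79
step 8: append 76 -> window=[79, 76] -> max=79
step 9: append 16 -> window=[76, 16] -> max=76
step 10: append 76 -> window=[16, 76] -> max=76
Recorded maximums: 78 7 95 95 69 79 79 76 76
Changes between consecutive maximums: 5

Answer: 5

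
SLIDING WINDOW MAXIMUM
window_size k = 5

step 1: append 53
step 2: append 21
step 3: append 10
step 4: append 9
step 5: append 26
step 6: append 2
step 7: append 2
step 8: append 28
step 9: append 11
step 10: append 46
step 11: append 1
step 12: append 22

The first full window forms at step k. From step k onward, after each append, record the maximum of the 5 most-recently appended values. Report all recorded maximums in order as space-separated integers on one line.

step 1: append 53 -> window=[53] (not full yet)
step 2: append 21 -> window=[53, 21] (not full yet)
step 3: append 10 -> window=[53, 21, 10] (not full yet)
step 4: append 9 -> window=[53, 21, 10, 9] (not full yet)
step 5: append 26 -> window=[53, 21, 10, 9, 26] -> max=53
step 6: append 2 -> window=[21, 10, 9, 26, 2] -> max=26
step 7: append 2 -> window=[10, 9, 26, 2, 2] -> max=26
step 8: append 28 -> window=[9, 26, 2, 2, 28] -> max=28
step 9: append 11 -> window=[26, 2, 2, 28, 11] -> max=28
step 10: append 46 -> window=[2, 2, 28, 11, 46] -> max=46
step 11: append 1 -> window=[2, 28, 11, 46, 1] -> max=46
step 12: append 22 -> window=[28, 11, 46, 1, 22] -> max=46

Answer: 53 26 26 28 28 46 46 46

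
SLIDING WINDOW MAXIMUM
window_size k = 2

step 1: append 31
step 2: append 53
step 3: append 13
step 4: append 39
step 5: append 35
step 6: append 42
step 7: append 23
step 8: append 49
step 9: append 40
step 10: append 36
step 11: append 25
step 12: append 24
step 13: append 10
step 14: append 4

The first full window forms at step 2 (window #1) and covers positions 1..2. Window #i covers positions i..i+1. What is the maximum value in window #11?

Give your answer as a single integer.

step 1: append 31 -> window=[31] (not full yet)
step 2: append 53 -> window=[31, 53] -> max=53
step 3: append 13 -> window=[53, 13] -> max=53
step 4: append 39 -> window=[13, 39] -> max=39
step 5: append 35 -> window=[39, 35] -> max=39
step 6: append 42 -> window=[35, 42] -> max=42
step 7: append 23 -> window=[42, 23] -> max=42
step 8: append 49 -> window=[23, 49] -> max=49
step 9: append 40 -> window=[49, 40] -> max=49
step 10: append 36 -> window=[40, 36] -> max=40
step 11: append 25 -> window=[36, 25] -> max=36
step 12: append 24 -> window=[25, 24] -> max=25
Window #11 max = 25

Answer: 25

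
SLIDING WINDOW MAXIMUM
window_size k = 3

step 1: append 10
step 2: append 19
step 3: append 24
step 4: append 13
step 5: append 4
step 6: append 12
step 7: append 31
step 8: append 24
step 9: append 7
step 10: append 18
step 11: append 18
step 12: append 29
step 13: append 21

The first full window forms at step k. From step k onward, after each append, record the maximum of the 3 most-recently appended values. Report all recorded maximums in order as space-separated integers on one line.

step 1: append 10 -> window=[10] (not full yet)
step 2: append 19 -> window=[10, 19] (not full yet)
step 3: append 24 -> window=[10, 19, 24] -> max=24
step 4: append 13 -> window=[19, 24, 13] -> max=24
step 5: append 4 -> window=[24, 13, 4] -> max=24
step 6: append 12 -> window=[13, 4, 12] -> max=13
step 7: append 31 -> window=[4, 12, 31] -> max=31
step 8: append 24 -> window=[12, 31, 24] -> max=31
step 9: append 7 -> window=[31, 24, 7] -> max=31
step 10: append 18 -> window=[24, 7, 18] -> max=24
step 11: append 18 -> window=[7, 18, 18] -> max=18
step 12: append 29 -> window=[18, 18, 29] -> max=29
step 13: append 21 -> window=[18, 29, 21] -> max=29

Answer: 24 24 24 13 31 31 31 24 18 29 29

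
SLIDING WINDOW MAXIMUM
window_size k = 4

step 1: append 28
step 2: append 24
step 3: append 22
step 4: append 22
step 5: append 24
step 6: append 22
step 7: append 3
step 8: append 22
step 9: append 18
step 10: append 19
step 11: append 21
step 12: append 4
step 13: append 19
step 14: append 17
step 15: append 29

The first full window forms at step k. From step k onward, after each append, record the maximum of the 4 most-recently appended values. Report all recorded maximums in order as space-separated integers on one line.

step 1: append 28 -> window=[28] (not full yet)
step 2: append 24 -> window=[28, 24] (not full yet)
step 3: append 22 -> window=[28, 24, 22] (not full yet)
step 4: append 22 -> window=[28, 24, 22, 22] -> max=28
step 5: append 24 -> window=[24, 22, 22, 24] -> max=24
step 6: append 22 -> window=[22, 22, 24, 22] -> max=24
step 7: append 3 -> window=[22, 24, 22, 3] -> max=24
step 8: append 22 -> window=[24, 22, 3, 22] -> max=24
step 9: append 18 -> window=[22, 3, 22, 18] -> max=22
step 10: append 19 -> window=[3, 22, 18, 19] -> max=22
step 11: append 21 -> window=[22, 18, 19, 21] -> max=22
step 12: append 4 -> window=[18, 19, 21, 4] -> max=21
step 13: append 19 -> window=[19, 21, 4, 19] -> max=21
step 14: append 17 -> window=[21, 4, 19, 17] -> max=21
step 15: append 29 -> window=[4, 19, 17, 29] -> max=29

Answer: 28 24 24 24 24 22 22 22 21 21 21 29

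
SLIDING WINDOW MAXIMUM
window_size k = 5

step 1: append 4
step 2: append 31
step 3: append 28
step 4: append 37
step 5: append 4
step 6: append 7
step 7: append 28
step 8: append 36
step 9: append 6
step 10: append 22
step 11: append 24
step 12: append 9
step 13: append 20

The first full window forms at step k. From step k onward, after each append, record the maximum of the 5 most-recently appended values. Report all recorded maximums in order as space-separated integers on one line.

Answer: 37 37 37 37 36 36 36 36 24

Derivation:
step 1: append 4 -> window=[4] (not full yet)
step 2: append 31 -> window=[4, 31] (not full yet)
step 3: append 28 -> window=[4, 31, 28] (not full yet)
step 4: append 37 -> window=[4, 31, 28, 37] (not full yet)
step 5: append 4 -> window=[4, 31, 28, 37, 4] -> max=37
step 6: append 7 -> window=[31, 28, 37, 4, 7] -> max=37
step 7: append 28 -> window=[28, 37, 4, 7, 28] -> max=37
step 8: append 36 -> window=[37, 4, 7, 28, 36] -> max=37
step 9: append 6 -> window=[4, 7, 28, 36, 6] -> max=36
step 10: append 22 -> window=[7, 28, 36, 6, 22] -> max=36
step 11: append 24 -> window=[28, 36, 6, 22, 24] -> max=36
step 12: append 9 -> window=[36, 6, 22, 24, 9] -> max=36
step 13: append 20 -> window=[6, 22, 24, 9, 20] -> max=24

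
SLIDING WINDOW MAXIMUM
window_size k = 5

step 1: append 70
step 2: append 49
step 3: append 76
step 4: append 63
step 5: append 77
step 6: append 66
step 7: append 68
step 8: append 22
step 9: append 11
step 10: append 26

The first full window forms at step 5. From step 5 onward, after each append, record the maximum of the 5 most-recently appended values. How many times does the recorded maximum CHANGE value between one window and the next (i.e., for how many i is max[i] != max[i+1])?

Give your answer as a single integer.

Answer: 1

Derivation:
step 1: append 70 -> window=[70] (not full yet)
step 2: append 49 -> window=[70, 49] (not full yet)
step 3: append 76 -> window=[70, 49, 76] (not full yet)
step 4: append 63 -> window=[70, 49, 76, 63] (not full yet)
step 5: append 77 -> window=[70, 49, 76, 63, 77] -> max=77
step 6: append 66 -> window=[49, 76, 63, 77, 66] -> max=77
step 7: append 68 -> window=[76, 63, 77, 66, 68] -> max=77
step 8: append 22 -> window=[63, 77, 66, 68, 22] -> max=77
step 9: append 11 -> window=[77, 66, 68, 22, 11] -> max=77
step 10: append 26 -> window=[66, 68, 22, 11, 26] -> max=68
Recorded maximums: 77 77 77 77 77 68
Changes between consecutive maximums: 1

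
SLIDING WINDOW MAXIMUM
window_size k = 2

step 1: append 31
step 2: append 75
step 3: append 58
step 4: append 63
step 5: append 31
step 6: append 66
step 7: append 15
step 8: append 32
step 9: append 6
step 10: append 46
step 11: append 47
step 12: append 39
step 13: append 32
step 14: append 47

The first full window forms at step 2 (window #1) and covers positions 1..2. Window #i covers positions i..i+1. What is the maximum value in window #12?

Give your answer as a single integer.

step 1: append 31 -> window=[31] (not full yet)
step 2: append 75 -> window=[31, 75] -> max=75
step 3: append 58 -> window=[75, 58] -> max=75
step 4: append 63 -> window=[58, 63] -> max=63
step 5: append 31 -> window=[63, 31] -> max=63
step 6: append 66 -> window=[31, 66] -> max=66
step 7: append 15 -> window=[66, 15] -> max=66
step 8: append 32 -> window=[15, 32] -> max=32
step 9: append 6 -> window=[32, 6] -> max=32
step 10: append 46 -> window=[6, 46] -> max=46
step 11: append 47 -> window=[46, 47] -> max=47
step 12: append 39 -> window=[47, 39] -> max=47
step 13: append 32 -> window=[39, 32] -> max=39
Window #12 max = 39

Answer: 39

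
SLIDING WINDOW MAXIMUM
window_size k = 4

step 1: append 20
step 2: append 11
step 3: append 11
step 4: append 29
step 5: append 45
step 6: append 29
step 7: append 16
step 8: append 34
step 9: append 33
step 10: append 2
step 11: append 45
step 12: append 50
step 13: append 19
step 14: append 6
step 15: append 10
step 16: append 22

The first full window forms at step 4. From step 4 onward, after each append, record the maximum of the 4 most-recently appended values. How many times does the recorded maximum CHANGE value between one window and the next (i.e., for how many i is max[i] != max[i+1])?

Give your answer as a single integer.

step 1: append 20 -> window=[20] (not full yet)
step 2: append 11 -> window=[20, 11] (not full yet)
step 3: append 11 -> window=[20, 11, 11] (not full yet)
step 4: append 29 -> window=[20, 11, 11, 29] -> max=29
step 5: append 45 -> window=[11, 11, 29, 45] -> max=45
step 6: append 29 -> window=[11, 29, 45, 29] -> max=45
step 7: append 16 -> window=[29, 45, 29, 16] -> max=45
step 8: append 34 -> window=[45, 29, 16, 34] -> max=45
step 9: append 33 -> window=[29, 16, 34, 33] -> max=34
step 10: append 2 -> window=[16, 34, 33, 2] -> max=34
step 11: append 45 -> window=[34, 33, 2, 45] -> max=45
step 12: append 50 -> window=[33, 2, 45, 50] -> max=50
step 13: append 19 -> window=[2, 45, 50, 19] -> max=50
step 14: append 6 -> window=[45, 50, 19, 6] -> max=50
step 15: append 10 -> window=[50, 19, 6, 10] -> max=50
step 16: append 22 -> window=[19, 6, 10, 22] -> max=22
Recorded maximums: 29 45 45 45 45 34 34 45 50 50 50 50 22
Changes between consecutive maximums: 5

Answer: 5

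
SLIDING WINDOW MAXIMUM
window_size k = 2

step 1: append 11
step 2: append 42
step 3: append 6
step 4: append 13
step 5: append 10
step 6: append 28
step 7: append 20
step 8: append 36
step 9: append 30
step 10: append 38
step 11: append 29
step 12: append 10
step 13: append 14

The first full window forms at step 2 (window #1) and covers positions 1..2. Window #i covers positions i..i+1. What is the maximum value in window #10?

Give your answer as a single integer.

Answer: 38

Derivation:
step 1: append 11 -> window=[11] (not full yet)
step 2: append 42 -> window=[11, 42] -> max=42
step 3: append 6 -> window=[42, 6] -> max=42
step 4: append 13 -> window=[6, 13] -> max=13
step 5: append 10 -> window=[13, 10] -> max=13
step 6: append 28 -> window=[10, 28] -> max=28
step 7: append 20 -> window=[28, 20] -> max=28
step 8: append 36 -> window=[20, 36] -> max=36
step 9: append 30 -> window=[36, 30] -> max=36
step 10: append 38 -> window=[30, 38] -> max=38
step 11: append 29 -> window=[38, 29] -> max=38
Window #10 max = 38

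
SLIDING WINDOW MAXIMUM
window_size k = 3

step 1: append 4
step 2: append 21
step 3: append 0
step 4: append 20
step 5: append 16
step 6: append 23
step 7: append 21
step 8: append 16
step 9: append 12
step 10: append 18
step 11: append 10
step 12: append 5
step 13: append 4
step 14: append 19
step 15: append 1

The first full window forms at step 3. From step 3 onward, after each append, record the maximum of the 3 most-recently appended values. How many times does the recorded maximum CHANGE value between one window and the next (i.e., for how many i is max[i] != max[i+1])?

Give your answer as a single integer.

step 1: append 4 -> window=[4] (not full yet)
step 2: append 21 -> window=[4, 21] (not full yet)
step 3: append 0 -> window=[4, 21, 0] -> max=21
step 4: append 20 -> window=[21, 0, 20] -> max=21
step 5: append 16 -> window=[0, 20, 16] -> max=20
step 6: append 23 -> window=[20, 16, 23] -> max=23
step 7: append 21 -> window=[16, 23, 21] -> max=23
step 8: append 16 -> window=[23, 21, 16] -> max=23
step 9: append 12 -> window=[21, 16, 12] -> max=21
step 10: append 18 -> window=[16, 12, 18] -> max=18
step 11: append 10 -> window=[12, 18, 10] -> max=18
step 12: append 5 -> window=[18, 10, 5] -> max=18
step 13: append 4 -> window=[10, 5, 4] -> max=10
step 14: append 19 -> window=[5, 4, 19] -> max=19
step 15: append 1 -> window=[4, 19, 1] -> max=19
Recorded maximums: 21 21 20 23 23 23 21 18 18 18 10 19 19
Changes between consecutive maximums: 6

Answer: 6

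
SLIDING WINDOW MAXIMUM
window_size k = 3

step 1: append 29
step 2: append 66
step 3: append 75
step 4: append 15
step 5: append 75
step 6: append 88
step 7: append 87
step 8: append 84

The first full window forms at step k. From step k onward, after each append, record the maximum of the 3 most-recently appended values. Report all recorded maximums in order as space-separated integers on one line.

step 1: append 29 -> window=[29] (not full yet)
step 2: append 66 -> window=[29, 66] (not full yet)
step 3: append 75 -> window=[29, 66, 75] -> max=75
step 4: append 15 -> window=[66, 75, 15] -> max=75
step 5: append 75 -> window=[75, 15, 75] -> max=75
step 6: append 88 -> window=[15, 75, 88] -> max=88
step 7: append 87 -> window=[75, 88, 87] -> max=88
step 8: append 84 -> window=[88, 87, 84] -> max=88

Answer: 75 75 75 88 88 88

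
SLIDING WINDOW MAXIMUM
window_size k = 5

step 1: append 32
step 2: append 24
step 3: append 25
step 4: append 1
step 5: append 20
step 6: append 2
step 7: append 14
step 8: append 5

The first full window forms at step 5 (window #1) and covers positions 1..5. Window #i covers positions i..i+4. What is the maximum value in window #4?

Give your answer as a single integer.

Answer: 20

Derivation:
step 1: append 32 -> window=[32] (not full yet)
step 2: append 24 -> window=[32, 24] (not full yet)
step 3: append 25 -> window=[32, 24, 25] (not full yet)
step 4: append 1 -> window=[32, 24, 25, 1] (not full yet)
step 5: append 20 -> window=[32, 24, 25, 1, 20] -> max=32
step 6: append 2 -> window=[24, 25, 1, 20, 2] -> max=25
step 7: append 14 -> window=[25, 1, 20, 2, 14] -> max=25
step 8: append 5 -> window=[1, 20, 2, 14, 5] -> max=20
Window #4 max = 20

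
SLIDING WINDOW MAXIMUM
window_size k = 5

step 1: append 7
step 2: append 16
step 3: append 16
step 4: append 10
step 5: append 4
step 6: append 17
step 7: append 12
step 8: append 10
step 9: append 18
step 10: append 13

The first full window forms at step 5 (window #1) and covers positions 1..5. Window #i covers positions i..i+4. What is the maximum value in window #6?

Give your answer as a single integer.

step 1: append 7 -> window=[7] (not full yet)
step 2: append 16 -> window=[7, 16] (not full yet)
step 3: append 16 -> window=[7, 16, 16] (not full yet)
step 4: append 10 -> window=[7, 16, 16, 10] (not full yet)
step 5: append 4 -> window=[7, 16, 16, 10, 4] -> max=16
step 6: append 17 -> window=[16, 16, 10, 4, 17] -> max=17
step 7: append 12 -> window=[16, 10, 4, 17, 12] -> max=17
step 8: append 10 -> window=[10, 4, 17, 12, 10] -> max=17
step 9: append 18 -> window=[4, 17, 12, 10, 18] -> max=18
step 10: append 13 -> window=[17, 12, 10, 18, 13] -> max=18
Window #6 max = 18

Answer: 18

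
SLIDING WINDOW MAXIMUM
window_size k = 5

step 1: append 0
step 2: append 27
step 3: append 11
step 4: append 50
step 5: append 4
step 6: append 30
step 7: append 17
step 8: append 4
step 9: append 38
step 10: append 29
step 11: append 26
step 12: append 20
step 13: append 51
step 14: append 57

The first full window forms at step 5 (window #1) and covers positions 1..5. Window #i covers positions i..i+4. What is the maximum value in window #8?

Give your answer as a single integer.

Answer: 38

Derivation:
step 1: append 0 -> window=[0] (not full yet)
step 2: append 27 -> window=[0, 27] (not full yet)
step 3: append 11 -> window=[0, 27, 11] (not full yet)
step 4: append 50 -> window=[0, 27, 11, 50] (not full yet)
step 5: append 4 -> window=[0, 27, 11, 50, 4] -> max=50
step 6: append 30 -> window=[27, 11, 50, 4, 30] -> max=50
step 7: append 17 -> window=[11, 50, 4, 30, 17] -> max=50
step 8: append 4 -> window=[50, 4, 30, 17, 4] -> max=50
step 9: append 38 -> window=[4, 30, 17, 4, 38] -> max=38
step 10: append 29 -> window=[30, 17, 4, 38, 29] -> max=38
step 11: append 26 -> window=[17, 4, 38, 29, 26] -> max=38
step 12: append 20 -> window=[4, 38, 29, 26, 20] -> max=38
Window #8 max = 38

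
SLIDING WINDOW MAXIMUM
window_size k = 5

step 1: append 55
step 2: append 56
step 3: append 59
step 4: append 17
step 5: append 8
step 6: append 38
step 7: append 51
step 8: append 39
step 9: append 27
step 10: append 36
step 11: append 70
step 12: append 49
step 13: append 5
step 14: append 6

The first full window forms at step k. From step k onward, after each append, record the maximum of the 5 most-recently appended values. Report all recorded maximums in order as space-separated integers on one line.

Answer: 59 59 59 51 51 51 70 70 70 70

Derivation:
step 1: append 55 -> window=[55] (not full yet)
step 2: append 56 -> window=[55, 56] (not full yet)
step 3: append 59 -> window=[55, 56, 59] (not full yet)
step 4: append 17 -> window=[55, 56, 59, 17] (not full yet)
step 5: append 8 -> window=[55, 56, 59, 17, 8] -> max=59
step 6: append 38 -> window=[56, 59, 17, 8, 38] -> max=59
step 7: append 51 -> window=[59, 17, 8, 38, 51] -> max=59
step 8: append 39 -> window=[17, 8, 38, 51, 39] -> max=51
step 9: append 27 -> window=[8, 38, 51, 39, 27] -> max=51
step 10: append 36 -> window=[38, 51, 39, 27, 36] -> max=51
step 11: append 70 -> window=[51, 39, 27, 36, 70] -> max=70
step 12: append 49 -> window=[39, 27, 36, 70, 49] -> max=70
step 13: append 5 -> window=[27, 36, 70, 49, 5] -> max=70
step 14: append 6 -> window=[36, 70, 49, 5, 6] -> max=70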